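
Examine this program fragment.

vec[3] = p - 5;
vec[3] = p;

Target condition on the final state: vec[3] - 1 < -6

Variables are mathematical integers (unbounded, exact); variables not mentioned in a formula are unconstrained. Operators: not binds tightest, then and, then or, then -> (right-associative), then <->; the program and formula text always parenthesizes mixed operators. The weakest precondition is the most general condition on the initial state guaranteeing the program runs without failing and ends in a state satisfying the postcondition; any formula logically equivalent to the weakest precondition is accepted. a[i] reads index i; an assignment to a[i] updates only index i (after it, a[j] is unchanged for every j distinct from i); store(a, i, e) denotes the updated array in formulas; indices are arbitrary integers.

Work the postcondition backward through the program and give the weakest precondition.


Working backward. After the program, the postcondition vec[3] - 1 < -6 must hold; in canonical form it is vec[3] < -5.
Before vec[3] := p: p < -5
Before vec[3] := p - 5: p < -5
Answer: WP = p < -5


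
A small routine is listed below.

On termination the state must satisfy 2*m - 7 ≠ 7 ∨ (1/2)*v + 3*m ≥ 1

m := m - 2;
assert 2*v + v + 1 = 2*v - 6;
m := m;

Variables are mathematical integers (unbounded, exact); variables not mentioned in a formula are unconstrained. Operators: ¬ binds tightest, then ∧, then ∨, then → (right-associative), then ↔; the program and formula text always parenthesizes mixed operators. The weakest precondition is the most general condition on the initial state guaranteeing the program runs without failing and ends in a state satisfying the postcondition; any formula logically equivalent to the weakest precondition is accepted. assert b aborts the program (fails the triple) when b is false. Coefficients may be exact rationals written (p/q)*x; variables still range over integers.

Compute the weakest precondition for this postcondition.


Working backward. After the program, the postcondition 2*m - 7 ≠ 7 ∨ (1/2)*v + 3*m ≥ 1 must hold; in canonical form it is 2*m ≠ 14 ∨ 3*m + (1/2)*v ≥ 1.
Before m := m: 2*m ≠ 14 ∨ 3*m + (1/2)*v ≥ 1
Before assert 2*v + v + 1 = 2*v - 6: v = -7 ∧ (2*m ≠ 14 ∨ 3*m + (1/2)*v ≥ 1)
Before m := m - 2: v = -7 ∧ (2*m ≠ 18 ∨ 3*m + (1/2)*v ≥ 7)
Answer: WP = v = -7 ∧ (2*m ≠ 18 ∨ 3*m + (1/2)*v ≥ 7)


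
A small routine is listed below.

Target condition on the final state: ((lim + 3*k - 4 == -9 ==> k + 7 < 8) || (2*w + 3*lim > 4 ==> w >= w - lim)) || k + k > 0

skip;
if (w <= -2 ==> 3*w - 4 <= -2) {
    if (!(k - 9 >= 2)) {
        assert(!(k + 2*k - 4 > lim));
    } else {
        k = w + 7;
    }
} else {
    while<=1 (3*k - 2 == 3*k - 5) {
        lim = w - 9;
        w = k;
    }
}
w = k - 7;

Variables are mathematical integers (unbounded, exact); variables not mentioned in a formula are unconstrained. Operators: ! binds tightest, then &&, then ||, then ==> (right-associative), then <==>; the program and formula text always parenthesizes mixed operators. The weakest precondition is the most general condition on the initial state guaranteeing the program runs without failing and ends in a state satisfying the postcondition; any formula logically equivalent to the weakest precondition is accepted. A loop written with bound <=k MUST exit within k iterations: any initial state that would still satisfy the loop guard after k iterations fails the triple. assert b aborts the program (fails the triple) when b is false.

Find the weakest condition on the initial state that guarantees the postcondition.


Working backward. After the program, the postcondition ((lim + 3*k - 4 == -9 ==> k + 7 < 8) || (2*w + 3*lim > 4 ==> w >= w - lim)) || k + k > 0 must hold; in canonical form it is (3*k + lim == -5 ==> k < 1) || (3*lim + 2*w > 4 ==> lim >= 0) || 2*k > 0.
Before w := k - 7: (3*k + lim == -5 ==> k < 1) || (2*k + 3*lim > 18 ==> lim >= 0) || 2*k > 0
Then branch requires ((!(k >= 11)) ==> ((!(3*k > lim + 4)) && ((3*k + lim == -5 ==> k < 1) || (2*k + 3*lim > 18 ==> lim >= 0) || 2*k > 0))) && (k >= 11 ==> ((lim + 3*w == -26 ==> w < -6) || (3*lim + 2*w > 4 ==> lim >= 0) || 2*w > -14)); else branch requires (3*k + lim == -5 ==> k < 1) || (2*k + 3*lim > 18 ==> lim >= 0) || 2*k > 0.
Before the if: ((w <= -2 ==> 3*w <= 2) ==> (((!(k >= 11)) ==> ((!(3*k > lim + 4)) && ((3*k + lim == -5 ==> k < 1) || (2*k + 3*lim > 18 ==> lim >= 0) || 2*k > 0))) && (k >= 11 ==> ((lim + 3*w == -26 ==> w < -6) || (3*lim + 2*w > 4 ==> lim >= 0) || 2*w > -14)))) && ((!(w <= -2 ==> 3*w <= 2)) ==> ((3*k + lim == -5 ==> k < 1) || (2*k + 3*lim > 18 ==> lim >= 0) || 2*k > 0))
Before skip: ((w <= -2 ==> 3*w <= 2) ==> (((!(k >= 11)) ==> ((!(3*k > lim + 4)) && ((3*k + lim == -5 ==> k < 1) || (2*k + 3*lim > 18 ==> lim >= 0) || 2*k > 0))) && (k >= 11 ==> ((lim + 3*w == -26 ==> w < -6) || (3*lim + 2*w > 4 ==> lim >= 0) || 2*w > -14)))) && ((!(w <= -2 ==> 3*w <= 2)) ==> ((3*k + lim == -5 ==> k < 1) || (2*k + 3*lim > 18 ==> lim >= 0) || 2*k > 0))
Answer: WP = ((w <= -2 ==> 3*w <= 2) ==> (((!(k >= 11)) ==> ((!(3*k > lim + 4)) && ((3*k + lim == -5 ==> k < 1) || (2*k + 3*lim > 18 ==> lim >= 0) || 2*k > 0))) && (k >= 11 ==> ((lim + 3*w == -26 ==> w < -6) || (3*lim + 2*w > 4 ==> lim >= 0) || 2*w > -14)))) && ((!(w <= -2 ==> 3*w <= 2)) ==> ((3*k + lim == -5 ==> k < 1) || (2*k + 3*lim > 18 ==> lim >= 0) || 2*k > 0))


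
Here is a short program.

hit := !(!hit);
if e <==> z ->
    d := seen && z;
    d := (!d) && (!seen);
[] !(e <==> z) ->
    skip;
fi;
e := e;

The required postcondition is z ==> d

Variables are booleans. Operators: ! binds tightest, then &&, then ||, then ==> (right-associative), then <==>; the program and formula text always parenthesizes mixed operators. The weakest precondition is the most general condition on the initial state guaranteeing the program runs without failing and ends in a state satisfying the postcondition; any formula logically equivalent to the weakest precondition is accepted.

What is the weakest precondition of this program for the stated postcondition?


Working backward. After the program, z ==> d must hold.
Before e := e: z ==> d
Then branch requires z ==> ((!(seen && z)) && (!seen)); else branch requires z ==> d.
Before the if: ((e <==> z) ==> (z ==> ((!(seen && z)) && (!seen)))) && ((!(e <==> z)) ==> (z ==> d))
Before hit := !(!hit): ((e <==> z) ==> (z ==> ((!(seen && z)) && (!seen)))) && ((!(e <==> z)) ==> (z ==> d))
Answer: WP = ((e <==> z) ==> (z ==> ((!(seen && z)) && (!seen)))) && ((!(e <==> z)) ==> (z ==> d))


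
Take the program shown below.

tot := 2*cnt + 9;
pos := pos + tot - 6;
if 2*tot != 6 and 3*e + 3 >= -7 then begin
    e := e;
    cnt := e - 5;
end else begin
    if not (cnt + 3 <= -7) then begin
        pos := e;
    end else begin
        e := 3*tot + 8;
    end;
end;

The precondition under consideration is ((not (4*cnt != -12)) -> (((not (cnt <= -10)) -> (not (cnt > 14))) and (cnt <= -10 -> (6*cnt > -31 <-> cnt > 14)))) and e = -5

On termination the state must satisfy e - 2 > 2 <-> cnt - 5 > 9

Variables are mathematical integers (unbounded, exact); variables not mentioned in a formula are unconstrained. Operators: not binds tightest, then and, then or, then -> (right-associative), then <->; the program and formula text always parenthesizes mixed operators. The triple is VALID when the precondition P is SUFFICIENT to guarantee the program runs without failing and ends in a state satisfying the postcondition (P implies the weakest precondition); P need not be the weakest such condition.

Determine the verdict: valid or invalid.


Working backward. After the program, the postcondition e - 2 > 2 <-> cnt - 5 > 9 must hold; in canonical form it is e > 4 <-> cnt > 14.
Then branch requires e > 4 <-> e > 19; else branch requires ((not (cnt <= -10)) -> (e > 4 <-> cnt > 14)) and (cnt <= -10 -> (3*tot > -4 <-> cnt > 14)).
Before the if: ((2*tot != 6 and 3*e >= -10) -> (e > 4 <-> e > 19)) and ((not (2*tot != 6 and 3*e >= -10)) -> (((not (cnt <= -10)) -> (e > 4 <-> cnt > 14)) and (cnt <= -10 -> (3*tot > -4 <-> cnt > 14))))
Before pos := pos + tot - 6: ((2*tot != 6 and 3*e >= -10) -> (e > 4 <-> e > 19)) and ((not (2*tot != 6 and 3*e >= -10)) -> (((not (cnt <= -10)) -> (e > 4 <-> cnt > 14)) and (cnt <= -10 -> (3*tot > -4 <-> cnt > 14))))
Before tot := 2*cnt + 9: ((4*cnt != -12 and 3*e >= -10) -> (e > 4 <-> e > 19)) and ((not (4*cnt != -12 and 3*e >= -10)) -> (((not (cnt <= -10)) -> (e > 4 <-> cnt > 14)) and (cnt <= -10 -> (6*cnt > -31 <-> cnt > 14))))
The weakest precondition is ((4*cnt != -12 and 3*e >= -10) -> (e > 4 <-> e > 19)) and ((not (4*cnt != -12 and 3*e >= -10)) -> (((not (cnt <= -10)) -> (e > 4 <-> cnt > 14)) and (cnt <= -10 -> (6*cnt > -31 <-> cnt > 14)))).
Check whether ((not (4*cnt != -12)) -> (((not (cnt <= -10)) -> (not (cnt > 14))) and (cnt <= -10 -> (6*cnt > -31 <-> cnt > 14)))) and e = -5 implies it.
Countermodel: at the initial state cnt = 15, e = -5, the precondition holds but the weakest precondition fails.
Answer: invalid


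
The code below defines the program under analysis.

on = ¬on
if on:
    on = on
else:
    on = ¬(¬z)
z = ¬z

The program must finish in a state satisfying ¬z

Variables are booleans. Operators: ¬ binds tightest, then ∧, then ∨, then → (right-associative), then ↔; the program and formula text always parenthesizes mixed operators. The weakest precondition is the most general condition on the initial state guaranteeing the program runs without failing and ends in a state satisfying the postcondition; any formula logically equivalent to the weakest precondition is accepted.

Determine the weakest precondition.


Working backward. After the program, ¬z must hold.
Before z := ¬z: z
Then branch requires z; else branch requires z.
Before the if: (on → z) ∧ ((¬on) → z)
Before on := ¬on: ((¬on) → z) ∧ (on → z)
Answer: WP = ((¬on) → z) ∧ (on → z)


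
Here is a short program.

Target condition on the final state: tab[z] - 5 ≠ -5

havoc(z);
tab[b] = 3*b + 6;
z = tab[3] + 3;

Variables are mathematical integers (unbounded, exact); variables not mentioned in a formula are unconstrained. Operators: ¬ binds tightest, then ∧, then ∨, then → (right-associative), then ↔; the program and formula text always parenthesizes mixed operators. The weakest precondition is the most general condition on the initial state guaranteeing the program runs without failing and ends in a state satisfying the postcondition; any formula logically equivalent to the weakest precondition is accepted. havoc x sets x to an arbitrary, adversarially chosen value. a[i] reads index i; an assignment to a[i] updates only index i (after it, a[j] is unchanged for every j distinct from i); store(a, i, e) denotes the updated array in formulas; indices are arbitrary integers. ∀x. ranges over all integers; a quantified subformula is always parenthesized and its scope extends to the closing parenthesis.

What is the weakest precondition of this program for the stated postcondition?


Working backward. After the program, the postcondition tab[z] - 5 ≠ -5 must hold; in canonical form it is tab[z] ≠ 0.
Before z := tab[3] + 3: tab[tab[3] + 3] ≠ 0
Before tab[b] := 3*b + 6: store(tab, b, 3*b + 6)[store(tab, b, 3*b + 6)[3] + 3] ≠ 0
Before havoc z: store(tab, b, 3*b + 6)[store(tab, b, 3*b + 6)[3] + 3] ≠ 0
Answer: WP = store(tab, b, 3*b + 6)[store(tab, b, 3*b + 6)[3] + 3] ≠ 0


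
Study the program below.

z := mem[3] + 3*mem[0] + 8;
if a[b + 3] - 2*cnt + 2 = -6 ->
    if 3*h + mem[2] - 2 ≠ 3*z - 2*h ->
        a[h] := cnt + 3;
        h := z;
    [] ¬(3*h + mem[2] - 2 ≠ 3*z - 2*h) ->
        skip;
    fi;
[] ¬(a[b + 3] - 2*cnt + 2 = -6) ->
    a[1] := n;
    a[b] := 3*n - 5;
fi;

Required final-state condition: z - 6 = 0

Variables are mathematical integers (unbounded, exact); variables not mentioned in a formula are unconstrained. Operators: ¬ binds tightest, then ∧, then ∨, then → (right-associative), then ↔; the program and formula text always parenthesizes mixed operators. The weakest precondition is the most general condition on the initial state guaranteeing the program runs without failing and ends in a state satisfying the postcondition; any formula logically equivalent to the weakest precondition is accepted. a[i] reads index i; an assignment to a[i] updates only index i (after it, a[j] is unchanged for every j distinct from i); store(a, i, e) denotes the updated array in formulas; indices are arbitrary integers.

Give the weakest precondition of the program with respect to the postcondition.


Working backward. After the program, the postcondition z - 6 = 0 must hold; in canonical form it is z = 6.
Then branch requires (mem[2] + 5*h ≠ 3*z + 2 → z = 6) ∧ ((¬(mem[2] + 5*h ≠ 3*z + 2)) → z = 6); else branch requires z = 6.
Before the if: (a[b + 3] = 2*cnt - 8 → ((mem[2] + 5*h ≠ 3*z + 2 → z = 6) ∧ ((¬(mem[2] + 5*h ≠ 3*z + 2)) → z = 6))) ∧ ((¬(a[b + 3] = 2*cnt - 8)) → z = 6)
Before z := mem[3] + 3*mem[0] + 8: (a[b + 3] = 2*cnt - 8 → ((mem[2] + 5*h ≠ 9*mem[0] + 3*mem[3] + 26 → 3*mem[0] + mem[3] = -2) ∧ ((¬(mem[2] + 5*h ≠ 9*mem[0] + 3*mem[3] + 26)) → 3*mem[0] + mem[3] = -2))) ∧ ((¬(a[b + 3] = 2*cnt - 8)) → 3*mem[0] + mem[3] = -2)
Answer: WP = (a[b + 3] = 2*cnt - 8 → ((mem[2] + 5*h ≠ 9*mem[0] + 3*mem[3] + 26 → 3*mem[0] + mem[3] = -2) ∧ ((¬(mem[2] + 5*h ≠ 9*mem[0] + 3*mem[3] + 26)) → 3*mem[0] + mem[3] = -2))) ∧ ((¬(a[b + 3] = 2*cnt - 8)) → 3*mem[0] + mem[3] = -2)


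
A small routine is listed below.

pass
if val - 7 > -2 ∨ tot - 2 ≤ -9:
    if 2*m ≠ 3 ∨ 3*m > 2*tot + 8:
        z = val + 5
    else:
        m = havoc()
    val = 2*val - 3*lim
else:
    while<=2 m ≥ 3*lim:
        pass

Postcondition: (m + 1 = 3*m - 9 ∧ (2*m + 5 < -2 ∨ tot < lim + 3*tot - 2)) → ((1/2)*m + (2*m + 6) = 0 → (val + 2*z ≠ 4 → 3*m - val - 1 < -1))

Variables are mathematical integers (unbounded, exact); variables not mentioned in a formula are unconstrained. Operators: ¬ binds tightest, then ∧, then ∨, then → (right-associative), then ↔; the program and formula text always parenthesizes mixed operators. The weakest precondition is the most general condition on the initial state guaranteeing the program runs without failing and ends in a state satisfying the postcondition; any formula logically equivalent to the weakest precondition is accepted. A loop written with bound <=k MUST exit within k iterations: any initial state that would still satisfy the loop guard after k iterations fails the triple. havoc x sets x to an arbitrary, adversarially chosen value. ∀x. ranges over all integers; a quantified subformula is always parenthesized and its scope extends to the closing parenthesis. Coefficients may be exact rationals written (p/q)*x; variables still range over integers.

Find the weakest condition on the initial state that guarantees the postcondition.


Working backward. After the program, the postcondition (m + 1 = 3*m - 9 ∧ (2*m + 5 < -2 ∨ tot < lim + 3*tot - 2)) → ((1/2)*m + (2*m + 6) = 0 → (val + 2*z ≠ 4 → 3*m - val - 1 < -1)) must hold; in canonical form it is (2*m = 10 ∧ (2*m < -7 ∨ lim + 2*tot > 2)) → ((5/2)*m = -6 → (val + 2*z ≠ 4 → 3*m < val)).
Then branch requires ((2*m ≠ 3 ∨ 3*m > 2*tot + 8) → ((2*m = 10 ∧ (2*m < -7 ∨ lim + 2*tot > 2)) → ((5/2)*m = -6 → (4*val ≠ 3*lim - 6 → 3*lim + 3*m < 2*val)))) ∧ ((¬(2*m ≠ 3 ∨ 3*m > 2*tot + 8)) → (∀m_1. ((2*m_1 = 10 ∧ (2*m_1 < -7 ∨ lim + 2*tot > 2)) → ((5/2)*m_1 = -6 → (2*val + 2*z ≠ 3*lim + 4 → 3*lim + 3*m_1 < 2*val))))); else branch requires (m ≥ 3*lim → ((m ≥ 3*lim → ((¬(m ≥ 3*lim)) ∧ ((2*m = 10 ∧ (2*m < -7 ∨ lim + 2*tot > 2)) → ((5/2)*m = -6 → (val + 2*z ≠ 4 → 3*m < val))))) ∧ ((¬(m ≥ 3*lim)) → ((2*m = 10 ∧ (2*m < -7 ∨ lim + 2*tot > 2)) → ((5/2)*m = -6 → (val + 2*z ≠ 4 → 3*m < val)))))) ∧ ((¬(m ≥ 3*lim)) → ((2*m = 10 ∧ (2*m < -7 ∨ lim + 2*tot > 2)) → ((5/2)*m = -6 → (val + 2*z ≠ 4 → 3*m < val)))).
Before the if: ((val > 5 ∨ tot ≤ -7) → (((2*m ≠ 3 ∨ 3*m > 2*tot + 8) → ((2*m = 10 ∧ (2*m < -7 ∨ lim + 2*tot > 2)) → ((5/2)*m = -6 → (4*val ≠ 3*lim - 6 → 3*lim + 3*m < 2*val)))) ∧ ((¬(2*m ≠ 3 ∨ 3*m > 2*tot + 8)) → (∀m_1. ((2*m_1 = 10 ∧ (2*m_1 < -7 ∨ lim + 2*tot > 2)) → ((5/2)*m_1 = -6 → (2*val + 2*z ≠ 3*lim + 4 → 3*lim + 3*m_1 < 2*val))))))) ∧ ((¬(val > 5 ∨ tot ≤ -7)) → ((m ≥ 3*lim → ((m ≥ 3*lim → ((¬(m ≥ 3*lim)) ∧ ((2*m = 10 ∧ (2*m < -7 ∨ lim + 2*tot > 2)) → ((5/2)*m = -6 → (val + 2*z ≠ 4 → 3*m < val))))) ∧ ((¬(m ≥ 3*lim)) → ((2*m = 10 ∧ (2*m < -7 ∨ lim + 2*tot > 2)) → ((5/2)*m = -6 → (val + 2*z ≠ 4 → 3*m < val)))))) ∧ ((¬(m ≥ 3*lim)) → ((2*m = 10 ∧ (2*m < -7 ∨ lim + 2*tot > 2)) → ((5/2)*m = -6 → (val + 2*z ≠ 4 → 3*m < val))))))
Before skip: ((val > 5 ∨ tot ≤ -7) → (((2*m ≠ 3 ∨ 3*m > 2*tot + 8) → ((2*m = 10 ∧ (2*m < -7 ∨ lim + 2*tot > 2)) → ((5/2)*m = -6 → (4*val ≠ 3*lim - 6 → 3*lim + 3*m < 2*val)))) ∧ ((¬(2*m ≠ 3 ∨ 3*m > 2*tot + 8)) → (∀m_1. ((2*m_1 = 10 ∧ (2*m_1 < -7 ∨ lim + 2*tot > 2)) → ((5/2)*m_1 = -6 → (2*val + 2*z ≠ 3*lim + 4 → 3*lim + 3*m_1 < 2*val))))))) ∧ ((¬(val > 5 ∨ tot ≤ -7)) → ((m ≥ 3*lim → ((m ≥ 3*lim → ((¬(m ≥ 3*lim)) ∧ ((2*m = 10 ∧ (2*m < -7 ∨ lim + 2*tot > 2)) → ((5/2)*m = -6 → (val + 2*z ≠ 4 → 3*m < val))))) ∧ ((¬(m ≥ 3*lim)) → ((2*m = 10 ∧ (2*m < -7 ∨ lim + 2*tot > 2)) → ((5/2)*m = -6 → (val + 2*z ≠ 4 → 3*m < val)))))) ∧ ((¬(m ≥ 3*lim)) → ((2*m = 10 ∧ (2*m < -7 ∨ lim + 2*tot > 2)) → ((5/2)*m = -6 → (val + 2*z ≠ 4 → 3*m < val))))))
Answer: WP = ((val > 5 ∨ tot ≤ -7) → (((2*m ≠ 3 ∨ 3*m > 2*tot + 8) → ((2*m = 10 ∧ (2*m < -7 ∨ lim + 2*tot > 2)) → ((5/2)*m = -6 → (4*val ≠ 3*lim - 6 → 3*lim + 3*m < 2*val)))) ∧ ((¬(2*m ≠ 3 ∨ 3*m > 2*tot + 8)) → (∀m_1. ((2*m_1 = 10 ∧ (2*m_1 < -7 ∨ lim + 2*tot > 2)) → ((5/2)*m_1 = -6 → (2*val + 2*z ≠ 3*lim + 4 → 3*lim + 3*m_1 < 2*val))))))) ∧ ((¬(val > 5 ∨ tot ≤ -7)) → ((m ≥ 3*lim → ((m ≥ 3*lim → ((¬(m ≥ 3*lim)) ∧ ((2*m = 10 ∧ (2*m < -7 ∨ lim + 2*tot > 2)) → ((5/2)*m = -6 → (val + 2*z ≠ 4 → 3*m < val))))) ∧ ((¬(m ≥ 3*lim)) → ((2*m = 10 ∧ (2*m < -7 ∨ lim + 2*tot > 2)) → ((5/2)*m = -6 → (val + 2*z ≠ 4 → 3*m < val)))))) ∧ ((¬(m ≥ 3*lim)) → ((2*m = 10 ∧ (2*m < -7 ∨ lim + 2*tot > 2)) → ((5/2)*m = -6 → (val + 2*z ≠ 4 → 3*m < val))))))


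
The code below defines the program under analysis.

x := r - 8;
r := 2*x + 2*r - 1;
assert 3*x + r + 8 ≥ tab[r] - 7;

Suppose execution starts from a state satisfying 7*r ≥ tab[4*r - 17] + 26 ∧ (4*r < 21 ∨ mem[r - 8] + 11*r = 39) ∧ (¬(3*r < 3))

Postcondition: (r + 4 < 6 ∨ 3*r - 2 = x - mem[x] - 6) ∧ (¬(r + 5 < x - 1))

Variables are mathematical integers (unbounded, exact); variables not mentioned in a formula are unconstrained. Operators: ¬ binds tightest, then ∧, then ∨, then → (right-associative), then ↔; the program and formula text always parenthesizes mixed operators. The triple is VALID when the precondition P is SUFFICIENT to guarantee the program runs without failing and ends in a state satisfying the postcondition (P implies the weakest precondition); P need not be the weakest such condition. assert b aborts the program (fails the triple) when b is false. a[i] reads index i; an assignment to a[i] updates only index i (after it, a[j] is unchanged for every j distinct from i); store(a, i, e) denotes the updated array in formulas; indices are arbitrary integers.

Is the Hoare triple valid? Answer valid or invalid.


Working backward. After the program, the postcondition (r + 4 < 6 ∨ 3*r - 2 = x - mem[x] - 6) ∧ (¬(r + 5 < x - 1)) must hold; in canonical form it is (r < 2 ∨ mem[x] + 3*r = x - 4) ∧ (¬(r < x - 6)).
Before assert 3*x + r + 8 ≥ tab[r] - 7: r + 3*x ≥ tab[r] - 15 ∧ (r < 2 ∨ mem[x] + 3*r = x - 4) ∧ (¬(r < x - 6))
Before r := 2*x + 2*r - 1: 2*r + 5*x ≥ tab[2*r + 2*x - 1] - 14 ∧ (2*r + 2*x < 3 ∨ mem[x] + 6*r + 5*x = -1) ∧ (¬(2*r + x < -5))
Before x := r - 8: 7*r ≥ tab[4*r - 17] + 26 ∧ (4*r < 19 ∨ mem[r - 8] + 11*r = 39) ∧ (¬(3*r < 3))
The weakest precondition is 7*r ≥ tab[4*r - 17] + 26 ∧ (4*r < 19 ∨ mem[r - 8] + 11*r = 39) ∧ (¬(3*r < 3)).
Check whether 7*r ≥ tab[4*r - 17] + 26 ∧ (4*r < 21 ∨ mem[r - 8] + 11*r = 39) ∧ (¬(3*r < 3)) implies it.
Countermodel: at the initial state mem = {[-3] = -15, [3] = -15, elsewhere -15}, r = 5, tab = {[-3] = 9, [3] = 9, elsewhere 9}, the precondition holds but the weakest precondition fails.
Answer: invalid


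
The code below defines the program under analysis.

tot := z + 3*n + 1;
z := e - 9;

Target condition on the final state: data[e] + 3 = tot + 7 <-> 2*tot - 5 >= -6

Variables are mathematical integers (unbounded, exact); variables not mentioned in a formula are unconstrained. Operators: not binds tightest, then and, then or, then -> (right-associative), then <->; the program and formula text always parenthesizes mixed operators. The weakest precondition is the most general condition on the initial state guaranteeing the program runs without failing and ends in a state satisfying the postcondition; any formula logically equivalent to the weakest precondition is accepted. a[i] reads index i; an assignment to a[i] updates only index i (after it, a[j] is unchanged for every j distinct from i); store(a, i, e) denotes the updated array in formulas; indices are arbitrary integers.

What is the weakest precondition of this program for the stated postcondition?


Working backward. After the program, the postcondition data[e] + 3 = tot + 7 <-> 2*tot - 5 >= -6 must hold; in canonical form it is data[e] = tot + 4 <-> 2*tot >= -1.
Before z := e - 9: data[e] = tot + 4 <-> 2*tot >= -1
Before tot := z + 3*n + 1: data[e] = 3*n + z + 5 <-> 6*n + 2*z >= -3
Answer: WP = data[e] = 3*n + z + 5 <-> 6*n + 2*z >= -3


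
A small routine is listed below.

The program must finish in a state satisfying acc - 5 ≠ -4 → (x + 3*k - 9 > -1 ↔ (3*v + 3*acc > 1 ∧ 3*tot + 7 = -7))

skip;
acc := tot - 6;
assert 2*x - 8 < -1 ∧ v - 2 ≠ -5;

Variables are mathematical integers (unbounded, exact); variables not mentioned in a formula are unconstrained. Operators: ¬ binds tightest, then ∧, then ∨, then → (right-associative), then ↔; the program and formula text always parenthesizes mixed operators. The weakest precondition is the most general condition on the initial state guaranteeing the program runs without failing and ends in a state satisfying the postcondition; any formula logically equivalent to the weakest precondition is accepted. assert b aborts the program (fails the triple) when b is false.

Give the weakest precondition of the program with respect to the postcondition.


Working backward. After the program, the postcondition acc - 5 ≠ -4 → (x + 3*k - 9 > -1 ↔ (3*v + 3*acc > 1 ∧ 3*tot + 7 = -7)) must hold; in canonical form it is acc ≠ 1 → (3*k + x > 8 ↔ (3*acc + 3*v > 1 ∧ 3*tot = -14)).
Before assert 2*x - 8 < -1 ∧ v - 2 ≠ -5: 2*x < 7 ∧ v ≠ -3 ∧ (acc ≠ 1 → (3*k + x > 8 ↔ (3*acc + 3*v > 1 ∧ 3*tot = -14)))
Before acc := tot - 6: 2*x < 7 ∧ v ≠ -3 ∧ (tot ≠ 7 → (3*k + x > 8 ↔ (3*tot + 3*v > 19 ∧ 3*tot = -14)))
Before skip: 2*x < 7 ∧ v ≠ -3 ∧ (tot ≠ 7 → (3*k + x > 8 ↔ (3*tot + 3*v > 19 ∧ 3*tot = -14)))
Answer: WP = 2*x < 7 ∧ v ≠ -3 ∧ (tot ≠ 7 → (3*k + x > 8 ↔ (3*tot + 3*v > 19 ∧ 3*tot = -14)))


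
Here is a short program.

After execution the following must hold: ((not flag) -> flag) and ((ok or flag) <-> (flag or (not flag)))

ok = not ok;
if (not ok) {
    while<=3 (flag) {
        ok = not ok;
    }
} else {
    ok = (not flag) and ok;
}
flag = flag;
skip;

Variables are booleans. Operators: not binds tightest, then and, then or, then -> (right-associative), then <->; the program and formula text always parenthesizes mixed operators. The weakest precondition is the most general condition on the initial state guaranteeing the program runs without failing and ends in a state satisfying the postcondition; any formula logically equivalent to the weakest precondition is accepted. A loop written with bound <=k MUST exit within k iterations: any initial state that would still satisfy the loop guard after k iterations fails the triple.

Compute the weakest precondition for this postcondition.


Working backward. After the program, the postcondition ((not flag) -> flag) and ((ok or flag) <-> (flag or (not flag))) must hold; in canonical form it is ((not flag) -> flag) and (ok or flag).
Before skip: ((not flag) -> flag) and (ok or flag)
Before flag := flag: ((not flag) -> flag) and (ok or flag)
Then branch requires (flag -> ((flag -> ((flag -> ((not flag) and ((not flag) -> flag) and ((not ok) or flag))) and ((not flag) -> (((not flag) -> flag) and (ok or flag))))) and ((not flag) -> (((not flag) -> flag) and ((not ok) or flag))))) and ((not flag) -> (((not flag) -> flag) and (ok or flag))); else branch requires ((not flag) -> flag) and (((not flag) and ok) or flag).
Before the if: ((not ok) -> ((flag -> ((flag -> ((flag -> ((not flag) and ((not flag) -> flag) and ((not ok) or flag))) and ((not flag) -> (((not flag) -> flag) and (ok or flag))))) and ((not flag) -> (((not flag) -> flag) and ((not ok) or flag))))) and ((not flag) -> (((not flag) -> flag) and (ok or flag))))) and (ok -> (((not flag) -> flag) and (((not flag) and ok) or flag)))
Before ok := not ok: (ok -> ((flag -> ((flag -> ((flag -> ((not flag) and ((not flag) -> flag) and (ok or flag))) and ((not flag) -> (((not flag) -> flag) and ((not ok) or flag))))) and ((not flag) -> (((not flag) -> flag) and (ok or flag))))) and ((not flag) -> (((not flag) -> flag) and ((not ok) or flag))))) and ((not ok) -> (((not flag) -> flag) and (((not flag) and (not ok)) or flag)))
Answer: WP = (ok -> ((flag -> ((flag -> ((flag -> ((not flag) and ((not flag) -> flag) and (ok or flag))) and ((not flag) -> (((not flag) -> flag) and ((not ok) or flag))))) and ((not flag) -> (((not flag) -> flag) and (ok or flag))))) and ((not flag) -> (((not flag) -> flag) and ((not ok) or flag))))) and ((not ok) -> (((not flag) -> flag) and (((not flag) and (not ok)) or flag)))


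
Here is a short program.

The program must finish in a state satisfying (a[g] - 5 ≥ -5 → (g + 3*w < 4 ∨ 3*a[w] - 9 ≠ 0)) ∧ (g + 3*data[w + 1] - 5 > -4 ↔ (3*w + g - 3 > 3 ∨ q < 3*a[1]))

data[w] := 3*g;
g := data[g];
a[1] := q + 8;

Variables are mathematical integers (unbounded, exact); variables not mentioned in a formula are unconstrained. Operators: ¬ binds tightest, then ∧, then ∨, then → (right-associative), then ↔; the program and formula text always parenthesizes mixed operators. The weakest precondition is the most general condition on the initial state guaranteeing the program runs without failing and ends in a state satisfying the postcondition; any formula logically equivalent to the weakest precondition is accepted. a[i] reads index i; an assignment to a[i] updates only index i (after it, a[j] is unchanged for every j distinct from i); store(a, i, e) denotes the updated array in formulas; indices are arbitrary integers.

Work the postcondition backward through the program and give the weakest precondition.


Working backward. After the program, the postcondition (a[g] - 5 ≥ -5 → (g + 3*w < 4 ∨ 3*a[w] - 9 ≠ 0)) ∧ (g + 3*data[w + 1] - 5 > -4 ↔ (3*w + g - 3 > 3 ∨ q < 3*a[1])) must hold; in canonical form it is (a[g] ≥ 0 → (g + 3*w < 4 ∨ 3*a[w] ≠ 9)) ∧ (3*data[w + 1] + g > 1 ↔ (g + 3*w > 6 ∨ q < 3*a[1])).
Before a[1] := q + 8: (store(a, 1, q + 8)[g] ≥ 0 → (g + 3*w < 4 ∨ 3*store(a, 1, q + 8)[w] ≠ 9)) ∧ (3*data[w + 1] + g > 1 ↔ (g + 3*w > 6 ∨ 2*q > -24))
Before g := data[g]: (store(a, 1, q + 8)[data[g]] ≥ 0 → (data[g] + 3*w < 4 ∨ 3*store(a, 1, q + 8)[w] ≠ 9)) ∧ (3*data[w + 1] + data[g] > 1 ↔ (data[g] + 3*w > 6 ∨ 2*q > -24))
Before data[w] := 3*g: (store(a, 1, q + 8)[store(data, w, 3*g)[g]] ≥ 0 → (store(data, w, 3*g)[g] + 3*w < 4 ∨ 3*store(a, 1, q + 8)[w] ≠ 9)) ∧ (3*store(data, w, 3*g)[w + 1] + store(data, w, 3*g)[g] > 1 ↔ (store(data, w, 3*g)[g] + 3*w > 6 ∨ 2*q > -24))
Answer: WP = (store(a, 1, q + 8)[store(data, w, 3*g)[g]] ≥ 0 → (store(data, w, 3*g)[g] + 3*w < 4 ∨ 3*store(a, 1, q + 8)[w] ≠ 9)) ∧ (3*store(data, w, 3*g)[w + 1] + store(data, w, 3*g)[g] > 1 ↔ (store(data, w, 3*g)[g] + 3*w > 6 ∨ 2*q > -24))


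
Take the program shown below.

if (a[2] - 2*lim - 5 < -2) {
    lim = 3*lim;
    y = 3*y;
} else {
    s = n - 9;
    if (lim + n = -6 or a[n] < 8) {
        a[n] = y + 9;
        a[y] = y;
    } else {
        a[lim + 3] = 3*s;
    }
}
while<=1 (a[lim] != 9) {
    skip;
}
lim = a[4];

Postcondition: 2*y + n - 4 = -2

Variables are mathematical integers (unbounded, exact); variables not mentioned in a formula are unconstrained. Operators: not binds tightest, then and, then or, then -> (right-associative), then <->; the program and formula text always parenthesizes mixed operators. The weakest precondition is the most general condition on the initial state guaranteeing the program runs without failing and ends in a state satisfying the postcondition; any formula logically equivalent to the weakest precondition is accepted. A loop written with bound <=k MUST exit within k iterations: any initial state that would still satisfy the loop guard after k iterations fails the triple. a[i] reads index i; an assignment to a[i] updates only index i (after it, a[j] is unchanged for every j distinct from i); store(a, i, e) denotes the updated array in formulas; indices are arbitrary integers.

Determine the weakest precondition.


Working backward. After the program, the postcondition 2*y + n - 4 = -2 must hold; in canonical form it is n + 2*y = 2.
Before lim := a[4]: n + 2*y = 2
Before the loop (bound <=1), unroll the exhaustion recursion (WP_0 = exit-now case; WP_j = one more guarded iteration, up to j = 1):
  WP_0: (not (a[lim] != 9)) and n + 2*y = 2
  WP_1: (a[lim] != 9 -> ((not (a[lim] != 9)) and n + 2*y = 2)) and ((not (a[lim] != 9)) -> n + 2*y = 2)
So before the loop: (a[lim] != 9 -> ((not (a[lim] != 9)) and n + 2*y = 2)) and ((not (a[lim] != 9)) -> n + 2*y = 2)
Then branch requires (a[3*lim] != 9 -> ((not (a[3*lim] != 9)) and n + 6*y = 2)) and ((not (a[3*lim] != 9)) -> n + 6*y = 2); else branch requires ((lim + n = -6 or a[n] < 8) -> ((store(store(a, n, y + 9), y, y)[lim] != 9 -> ((not (store(store(a, n, y + 9), y, y)[lim] != 9)) and n + 2*y = 2)) and ((not (store(store(a, n, y + 9), y, y)[lim] != 9)) -> n + 2*y = 2))) and ((not (lim + n = -6 or a[n] < 8)) -> ((store(a, lim + 3, 3*n - 27)[lim] != 9 -> ((not (store(a, lim + 3, 3*n - 27)[lim] != 9)) and n + 2*y = 2)) and ((not (store(a, lim + 3, 3*n - 27)[lim] != 9)) -> n + 2*y = 2))).
Before the if: (a[2] < 2*lim + 3 -> ((a[3*lim] != 9 -> ((not (a[3*lim] != 9)) and n + 6*y = 2)) and ((not (a[3*lim] != 9)) -> n + 6*y = 2))) and ((not (a[2] < 2*lim + 3)) -> (((lim + n = -6 or a[n] < 8) -> ((store(store(a, n, y + 9), y, y)[lim] != 9 -> ((not (store(store(a, n, y + 9), y, y)[lim] != 9)) and n + 2*y = 2)) and ((not (store(store(a, n, y + 9), y, y)[lim] != 9)) -> n + 2*y = 2))) and ((not (lim + n = -6 or a[n] < 8)) -> ((store(a, lim + 3, 3*n - 27)[lim] != 9 -> ((not (store(a, lim + 3, 3*n - 27)[lim] != 9)) and n + 2*y = 2)) and ((not (store(a, lim + 3, 3*n - 27)[lim] != 9)) -> n + 2*y = 2)))))
Answer: WP = (a[2] < 2*lim + 3 -> ((a[3*lim] != 9 -> ((not (a[3*lim] != 9)) and n + 6*y = 2)) and ((not (a[3*lim] != 9)) -> n + 6*y = 2))) and ((not (a[2] < 2*lim + 3)) -> (((lim + n = -6 or a[n] < 8) -> ((store(store(a, n, y + 9), y, y)[lim] != 9 -> ((not (store(store(a, n, y + 9), y, y)[lim] != 9)) and n + 2*y = 2)) and ((not (store(store(a, n, y + 9), y, y)[lim] != 9)) -> n + 2*y = 2))) and ((not (lim + n = -6 or a[n] < 8)) -> ((store(a, lim + 3, 3*n - 27)[lim] != 9 -> ((not (store(a, lim + 3, 3*n - 27)[lim] != 9)) and n + 2*y = 2)) and ((not (store(a, lim + 3, 3*n - 27)[lim] != 9)) -> n + 2*y = 2)))))


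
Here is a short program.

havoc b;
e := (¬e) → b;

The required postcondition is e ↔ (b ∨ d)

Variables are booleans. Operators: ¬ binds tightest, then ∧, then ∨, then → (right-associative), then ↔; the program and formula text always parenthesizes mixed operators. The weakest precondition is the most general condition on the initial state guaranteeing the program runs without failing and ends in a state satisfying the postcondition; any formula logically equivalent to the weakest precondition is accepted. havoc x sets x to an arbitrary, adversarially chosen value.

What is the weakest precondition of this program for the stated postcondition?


Working backward. After the program, e ↔ (b ∨ d) must hold.
Before e := (¬e) → b: ((¬e) → b) ↔ (b ∨ d)
Before havoc b: e ↔ d
Answer: WP = e ↔ d


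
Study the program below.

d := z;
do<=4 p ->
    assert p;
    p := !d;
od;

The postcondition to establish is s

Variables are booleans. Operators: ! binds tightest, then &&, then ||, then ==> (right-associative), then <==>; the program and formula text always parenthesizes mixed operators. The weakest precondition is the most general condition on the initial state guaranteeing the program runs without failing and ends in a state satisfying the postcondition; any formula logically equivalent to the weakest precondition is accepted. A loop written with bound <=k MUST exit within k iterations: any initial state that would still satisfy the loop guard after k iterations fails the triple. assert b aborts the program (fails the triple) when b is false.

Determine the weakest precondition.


Working backward. After the program, s must hold.
Before the loop (bound <=4), unroll the exhaustion recursion (WP_0 = exit-now case; WP_j = one more guarded iteration, up to j = 4):
  WP_0: (!p) && s
  WP_1: (p ==> (p && d && s)) && ((!p) ==> s)
  WP_2: (p ==> (p && d && (d ==> s))) && ((!p) ==> s)
  WP_3: (p ==> (p && d && (d ==> s))) && ((!p) ==> s)
  WP_4: (p ==> (p && d && (d ==> s))) && ((!p) ==> s)
So before the loop: (p ==> (p && d && (d ==> s))) && ((!p) ==> s)
Before d := z: (p ==> (p && z && (z ==> s))) && ((!p) ==> s)
Answer: WP = (p ==> (p && z && (z ==> s))) && ((!p) ==> s)


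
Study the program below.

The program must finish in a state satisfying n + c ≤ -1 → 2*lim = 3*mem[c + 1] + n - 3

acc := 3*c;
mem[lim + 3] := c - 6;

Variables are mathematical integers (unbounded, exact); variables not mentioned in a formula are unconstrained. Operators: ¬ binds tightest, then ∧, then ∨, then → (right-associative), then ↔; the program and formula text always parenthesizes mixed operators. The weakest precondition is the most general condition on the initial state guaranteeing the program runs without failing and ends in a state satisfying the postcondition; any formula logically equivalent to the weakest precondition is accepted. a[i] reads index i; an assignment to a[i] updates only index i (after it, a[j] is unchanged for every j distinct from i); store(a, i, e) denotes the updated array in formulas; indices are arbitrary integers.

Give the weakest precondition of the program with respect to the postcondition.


Working backward. After the program, the postcondition n + c ≤ -1 → 2*lim = 3*mem[c + 1] + n - 3 must hold; in canonical form it is c + n ≤ -1 → 2*lim = 3*mem[c + 1] + n - 3.
Before mem[lim + 3] := c - 6: c + n ≤ -1 → 2*lim = 3*store(mem, lim + 3, c - 6)[c + 1] + n - 3
Before acc := 3*c: c + n ≤ -1 → 2*lim = 3*store(mem, lim + 3, c - 6)[c + 1] + n - 3
Answer: WP = c + n ≤ -1 → 2*lim = 3*store(mem, lim + 3, c - 6)[c + 1] + n - 3


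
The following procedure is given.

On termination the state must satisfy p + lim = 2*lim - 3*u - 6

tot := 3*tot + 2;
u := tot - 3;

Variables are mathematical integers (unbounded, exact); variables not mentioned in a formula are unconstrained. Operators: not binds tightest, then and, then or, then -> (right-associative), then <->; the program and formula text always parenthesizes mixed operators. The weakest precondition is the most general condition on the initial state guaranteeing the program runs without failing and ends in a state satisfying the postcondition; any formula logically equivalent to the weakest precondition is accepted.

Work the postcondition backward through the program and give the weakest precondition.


Working backward. After the program, the postcondition p + lim = 2*lim - 3*u - 6 must hold; in canonical form it is p + 3*u = lim - 6.
Before u := tot - 3: p + 3*tot = lim + 3
Before tot := 3*tot + 2: p + 9*tot = lim - 3
Answer: WP = p + 9*tot = lim - 3


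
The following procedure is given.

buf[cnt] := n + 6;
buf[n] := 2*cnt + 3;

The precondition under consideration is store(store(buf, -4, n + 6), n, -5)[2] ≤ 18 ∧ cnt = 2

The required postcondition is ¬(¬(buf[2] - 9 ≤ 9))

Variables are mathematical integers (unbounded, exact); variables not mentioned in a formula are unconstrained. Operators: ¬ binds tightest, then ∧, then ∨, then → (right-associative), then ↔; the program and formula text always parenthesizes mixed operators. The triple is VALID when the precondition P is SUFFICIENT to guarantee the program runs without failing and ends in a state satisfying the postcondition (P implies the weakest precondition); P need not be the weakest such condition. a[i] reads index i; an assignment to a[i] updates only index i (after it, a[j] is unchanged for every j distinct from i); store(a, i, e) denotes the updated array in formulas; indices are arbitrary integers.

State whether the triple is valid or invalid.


Working backward. After the program, the postcondition ¬(¬(buf[2] - 9 ≤ 9)) must hold; in canonical form it is buf[2] ≤ 18.
Before buf[n] := 2*cnt + 3: store(buf, n, 2*cnt + 3)[2] ≤ 18
Before buf[cnt] := n + 6: store(store(buf, cnt, n + 6), n, 2*cnt + 3)[2] ≤ 18
The weakest precondition is store(store(buf, cnt, n + 6), n, 2*cnt + 3)[2] ≤ 18.
Check whether store(store(buf, -4, n + 6), n, -5)[2] ≤ 18 ∧ cnt = 2 implies it.
Countermodel: at the initial state buf = {[-4] = 3, [2] = 0, [13] = 3, elsewhere 3}, cnt = 2, n = 13, the precondition holds but the weakest precondition fails.
Answer: invalid


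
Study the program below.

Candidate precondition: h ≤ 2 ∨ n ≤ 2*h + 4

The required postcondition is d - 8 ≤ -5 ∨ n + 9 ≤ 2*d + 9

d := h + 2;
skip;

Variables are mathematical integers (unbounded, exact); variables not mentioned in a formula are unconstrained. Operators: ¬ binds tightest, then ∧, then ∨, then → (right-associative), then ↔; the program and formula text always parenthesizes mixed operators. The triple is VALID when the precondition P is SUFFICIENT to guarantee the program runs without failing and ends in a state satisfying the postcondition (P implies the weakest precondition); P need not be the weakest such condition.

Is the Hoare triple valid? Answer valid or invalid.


Working backward. After the program, the postcondition d - 8 ≤ -5 ∨ n + 9 ≤ 2*d + 9 must hold; in canonical form it is d ≤ 3 ∨ n ≤ 2*d.
Before skip: d ≤ 3 ∨ n ≤ 2*d
Before d := h + 2: h ≤ 1 ∨ n ≤ 2*h + 4
The weakest precondition is h ≤ 1 ∨ n ≤ 2*h + 4.
Check whether h ≤ 2 ∨ n ≤ 2*h + 4 implies it.
Countermodel: at the initial state h = 2, n = 9, the precondition holds but the weakest precondition fails.
Answer: invalid


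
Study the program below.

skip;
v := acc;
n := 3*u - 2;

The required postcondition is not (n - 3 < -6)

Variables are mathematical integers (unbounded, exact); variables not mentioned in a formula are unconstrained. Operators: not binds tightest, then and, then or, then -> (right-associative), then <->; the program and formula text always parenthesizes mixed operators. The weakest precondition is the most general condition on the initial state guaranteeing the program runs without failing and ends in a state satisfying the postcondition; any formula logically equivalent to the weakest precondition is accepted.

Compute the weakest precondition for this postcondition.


Working backward. After the program, the postcondition not (n - 3 < -6) must hold; in canonical form it is not (n < -3).
Before n := 3*u - 2: not (3*u < -1)
Before v := acc: not (3*u < -1)
Before skip: not (3*u < -1)
Answer: WP = not (3*u < -1)
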